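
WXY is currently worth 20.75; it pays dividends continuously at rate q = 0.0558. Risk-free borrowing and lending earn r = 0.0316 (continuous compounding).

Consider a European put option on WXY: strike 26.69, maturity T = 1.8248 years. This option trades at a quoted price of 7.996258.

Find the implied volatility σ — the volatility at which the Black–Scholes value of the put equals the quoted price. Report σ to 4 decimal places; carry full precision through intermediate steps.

sigma = 0.3400

At σ = 0.3400 the Black–Scholes value reproduces the quote:
σ√T = 0.34·√1.8248 = 0.459290
d₁ = (ln(S/K) + (r−q+σ²/2)T) / (σ√T) = (ln(20.75/26.69) + (0.0316−0.0558+0.34²/2)·1.8248) / 0.459290 = (-0.251743 + 0.061313) / 0.459290 = -0.414617
d₂ = d₁ − σ√T = -0.414617 − 0.459290 = -0.873907
e^{−rT} = 0.943967
e^{−qT} = 0.903189
N(−d₁) = 0.660789,  N(−d₂) = 0.808916
V = K·e^{−rT}·N(−d₂) − S·e^{−qT}·N(−d₁) = 20.380214 − 12.383955 = 7.996258 (the quoted price), and the Black–Scholes price is strictly increasing in σ, so σ is unique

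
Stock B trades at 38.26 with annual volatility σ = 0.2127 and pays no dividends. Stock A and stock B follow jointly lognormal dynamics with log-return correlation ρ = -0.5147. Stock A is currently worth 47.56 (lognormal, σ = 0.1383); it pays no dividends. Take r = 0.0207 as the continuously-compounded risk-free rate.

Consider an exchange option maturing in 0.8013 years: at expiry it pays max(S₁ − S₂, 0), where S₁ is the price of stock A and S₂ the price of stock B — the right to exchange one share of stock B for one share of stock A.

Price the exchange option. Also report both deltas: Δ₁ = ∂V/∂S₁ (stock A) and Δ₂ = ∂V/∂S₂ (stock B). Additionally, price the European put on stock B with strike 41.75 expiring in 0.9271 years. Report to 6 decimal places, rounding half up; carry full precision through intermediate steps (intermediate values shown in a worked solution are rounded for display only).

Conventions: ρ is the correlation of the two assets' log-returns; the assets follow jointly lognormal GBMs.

σ_eff = √(σ₁² + σ₂² − 2ρσ₁σ₂) = √(0.1383² + 0.2127² − 2·-0.5147·0.1383·0.2127) = 0.307651
d₁ = (ln(S₁/S₂) + (q₂ − q₁ + σ_eff²/2)T) / (σ_eff√T) = (ln(47.56/38.26) + (0.0 − 0.0 + 0.047325)·0.8013) / 0.275395 = 0.927788
d₂ = d₁ − σ_eff√T = 0.927788 − 0.275395 = 0.652392
N(d₁) = 0.823241,  N(d₂) = 0.742926
V = S₁·e^{−q₁T}·N(d₁) − S₂·e^{−q₂T}·N(d₂) = 39.153349 − 28.424347 = 10.729002
Δ₁ = e^{−q₁T}·N(d₁) = 0.823241;  Δ₂ = −e^{−q₂T}·N(d₂) = -0.742926
[vanilla: stock B put K=41.75]
σ√T = 0.2127·√0.9271 = 0.204800
d₁ = (ln(S/K) + (r+σ²/2)T) / (σ√T) = (ln(38.26/41.75) + (0.0207+0.2127²/2)·0.9271) / 0.204800 = (-0.087294 + 0.040163) / 0.204800 = -0.230136
d₂ = d₁ − σ√T = -0.230136 − 0.204800 = -0.434936
e^{−rT} = 0.980992
N(−d₁) = 0.591007,  N(−d₂) = 0.668196
price = K·e^{−rT}·N(−d₂) − S·N(−d₁) = 27.366899 − 22.611924 = 4.754975

exchange price = 10.729002
Δ1 = 0.823241
Δ2 = -0.742926
price(stock B put K=41.75) = 4.754975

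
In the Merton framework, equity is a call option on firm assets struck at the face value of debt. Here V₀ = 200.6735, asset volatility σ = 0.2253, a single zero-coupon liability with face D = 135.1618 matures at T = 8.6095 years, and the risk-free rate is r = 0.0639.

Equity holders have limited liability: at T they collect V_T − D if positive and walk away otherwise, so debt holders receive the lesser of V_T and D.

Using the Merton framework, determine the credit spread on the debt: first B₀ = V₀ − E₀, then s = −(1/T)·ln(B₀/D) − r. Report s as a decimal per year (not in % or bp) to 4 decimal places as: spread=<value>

Equity is a call on the firm's assets struck at D = 135.1618:
d₁ = [ln(V₀/D) + (r + σ²/2)T] / (σ√T)
   = [ln(200.6735/135.1618) + (0.0639 + 0.5·0.2253²)·8.6095] / (0.2253·√8.6095)
   = [0.395207 + 0.768657] / 0.661074 = 1.760564
d₂ = d₁ − σ√T = 1.760564 − 0.661074 = 1.099490
N(d₁) = 0.960844,  N(d₂) = 0.864223,  e^(−rT) = 0.576865
E₀ = V₀·N(d₁) − D·e^(−rT)·N(d₂)
   = 200.6735·0.960844 − 135.1618·0.576865·0.864223 = 125.432362
B₀ = V₀ − E₀ = 200.6735 − 125.432362 = 75.241138
spread = −(1/T)·ln(B₀/D) − r = −(1/8.6095)·ln(75.241138/135.1618) − 0.0639 = 0.00413815

spread=0.0041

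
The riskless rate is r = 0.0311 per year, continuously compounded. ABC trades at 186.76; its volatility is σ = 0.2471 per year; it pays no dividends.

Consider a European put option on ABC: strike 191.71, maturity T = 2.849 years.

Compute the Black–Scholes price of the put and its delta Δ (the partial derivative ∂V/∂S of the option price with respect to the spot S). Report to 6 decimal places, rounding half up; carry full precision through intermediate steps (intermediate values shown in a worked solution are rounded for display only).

σ√T = 0.2471·√2.849 = 0.417080
d₁ = (ln(S/K) + (r+σ²/2)T) / (σ√T) = (ln(186.76/191.71) + (0.0311+0.2471²/2)·2.849) / 0.417080 = (-0.026159 + 0.175582) / 0.417080 = 0.358258
d₂ = d₁ − σ√T = 0.358258 − 0.417080 = -0.058821
e^{−rT} = 0.915208
N(−d₁) = 0.360075,  N(−d₂) = 0.523453
Put price V = K·e^{−rT}·N(−d₂) − S·N(−d₁) = 91.842174 − 67.247621 = 24.594553
Δ = −N(−d₁) = -0.360075

price = 24.594553
Δ = -0.360075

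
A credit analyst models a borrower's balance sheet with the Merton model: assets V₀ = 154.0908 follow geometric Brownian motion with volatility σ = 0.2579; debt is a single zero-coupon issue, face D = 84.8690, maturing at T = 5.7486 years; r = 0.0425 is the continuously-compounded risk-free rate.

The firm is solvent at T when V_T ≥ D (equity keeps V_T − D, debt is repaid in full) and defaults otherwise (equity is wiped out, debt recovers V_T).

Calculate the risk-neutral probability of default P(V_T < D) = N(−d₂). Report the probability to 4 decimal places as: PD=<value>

PD=0.1467

With assets at 154.0908 and a single debt payment of 84.8690 at 5.7486 years:
d₁ = [ln(V₀/D) + (r + σ²/2)T] / (σ√T)
   = [ln(154.0908/84.8690) + (0.0425 + 0.5·0.2579²)·5.7486] / (0.2579·√5.7486)
   = [0.596433 + 0.435492] / 0.618347 = 1.668844
d₂ = d₁ − σ√T = 1.668844 − 0.618347 = 1.050497
risk-neutral PD = N(−d₂) = N(-1.050497) = 0.146745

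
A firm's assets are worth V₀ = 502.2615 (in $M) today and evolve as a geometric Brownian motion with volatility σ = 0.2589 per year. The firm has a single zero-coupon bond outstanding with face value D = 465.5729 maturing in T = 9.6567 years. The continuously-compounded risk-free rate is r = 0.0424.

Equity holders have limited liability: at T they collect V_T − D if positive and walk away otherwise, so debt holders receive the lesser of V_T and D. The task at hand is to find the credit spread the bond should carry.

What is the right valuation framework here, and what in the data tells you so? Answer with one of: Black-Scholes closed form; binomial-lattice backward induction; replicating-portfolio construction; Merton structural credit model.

framework: Merton structural credit model

Key observation: assets follow a GBM and default happens iff V_T < 465.5729; valuing claims on that split (equity as a call, risky debt as the residual) is the structural model's definition.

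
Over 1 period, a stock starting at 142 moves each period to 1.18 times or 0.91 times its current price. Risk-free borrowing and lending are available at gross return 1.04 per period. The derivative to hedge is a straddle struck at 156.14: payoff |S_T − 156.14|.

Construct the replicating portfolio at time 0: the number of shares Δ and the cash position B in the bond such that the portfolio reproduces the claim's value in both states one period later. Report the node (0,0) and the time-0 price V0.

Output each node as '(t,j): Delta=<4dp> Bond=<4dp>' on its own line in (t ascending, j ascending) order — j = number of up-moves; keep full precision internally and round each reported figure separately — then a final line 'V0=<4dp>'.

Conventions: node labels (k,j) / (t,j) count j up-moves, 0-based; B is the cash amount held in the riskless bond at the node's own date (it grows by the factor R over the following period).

Since d<R<u, set p* = (R−d)/(u−d) = 0.4815; price each node as the discounted p*-expectation of its children.
Expiry values: V(1,0)=26.9200, V(1,1)=11.4200
  t=0,j=0: stock 142.0000 → up 167.5600 (V=11.4200), down 129.2200 (V=26.9200). Price 18.7087; hedge Δ=-0.4043, bond B=76.1161.
Verification: the root portfolio costs Δ(0,0)·S0 + B(0,0) = 18.7087, matching V0.

(0,0): Delta=-0.4043 Bond=76.1161
V0=18.7087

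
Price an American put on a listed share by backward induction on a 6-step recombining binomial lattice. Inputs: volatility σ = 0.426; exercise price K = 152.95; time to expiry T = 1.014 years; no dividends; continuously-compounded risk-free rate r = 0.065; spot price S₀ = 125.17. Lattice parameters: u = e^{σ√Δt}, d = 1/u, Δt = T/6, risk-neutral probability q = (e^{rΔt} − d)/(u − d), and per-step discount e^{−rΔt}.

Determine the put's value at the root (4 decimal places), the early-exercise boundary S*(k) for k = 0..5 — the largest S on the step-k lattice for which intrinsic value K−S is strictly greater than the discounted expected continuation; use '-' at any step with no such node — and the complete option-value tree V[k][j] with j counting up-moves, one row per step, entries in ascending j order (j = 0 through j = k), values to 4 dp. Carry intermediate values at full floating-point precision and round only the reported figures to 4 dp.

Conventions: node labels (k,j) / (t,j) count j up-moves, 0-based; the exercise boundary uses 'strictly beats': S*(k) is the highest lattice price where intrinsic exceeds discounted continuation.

price = 35.6784
boundary = - - 88.1834 105.0615 88.1834 105.0615
tree:
35.6784
48.9840 22.5099
64.7666 33.5151 11.4597
78.9332 47.8885 19.1760 3.6139
90.8240 64.7666 31.0550 7.1323 0.0000
100.8045 78.9332 47.8885 14.0761 0.0000 0.0000
109.1816 90.8240 64.7666 27.7800 0.0000 0.0000 0.0000

Δt=0.16900, u=1.19140, d=0.83935, q=0.48771, disc=e^(-rΔt)=0.98908
k=6 terminal: V=max(K-S,0) → 109.1816 90.8240 64.7666 27.7800 0.0000 0.0000 0.0000
k=5: j=0 S=52.1455 intr=100.8045 cont=99.1335 V=100.8045[EX]; j=1 S=74.0168 intr=78.9332 cont=77.2622 V=78.9332[EX]; j=2 S=105.0615 intr=47.8885 cont=46.2175 V=47.8885[EX]; j=3 S=149.1272 intr=3.8228 cont=14.0761 V=14.0761[hold]; j=4 S=211.6753 intr=0.0000 cont=0.0000 V=0.0000[hold]; j=5 S=300.4579 intr=0.0000 cont=0.0000 V=0.0000[hold]  S*(5)=105.0615
k=4: j=0 S=62.1260 intr=90.8240 cont=89.1530 V=90.8240[EX]; j=1 S=88.1834 intr=64.7666 cont=63.0956 V=64.7666[EX]; j=2 S=125.1700 intr=27.7800 cont=31.0550 V=31.0550[hold]; j=3 S=177.6698 intr=0.0000 cont=7.1323 V=7.1323[hold]; j=4 S=252.1894 intr=0.0000 cont=0.0000 V=0.0000[hold]  S*(4)=88.1834
k=3: j=0 S=74.0168 intr=78.9332 cont=77.2622 V=78.9332[EX]; j=1 S=105.0615 intr=47.8885 cont=47.7973 V=47.8885[EX]; j=2 S=149.1272 intr=3.8228 cont=19.1760 V=19.1760[hold]; j=3 S=211.6753 intr=0.0000 cont=3.6139 V=3.6139[hold]  S*(3)=105.0615
k=2: j=0 S=88.1834 intr=64.7666 cont=63.0956 V=64.7666[EX]; j=1 S=125.1700 intr=27.7800 cont=33.5151 V=33.5151[hold]; j=2 S=177.6698 intr=0.0000 cont=11.4597 V=11.4597[hold]  S*(2)=88.1834
k=1: j=0 S=105.0615 intr=47.8885 cont=48.9840 V=48.9840[hold]; j=1 S=149.1272 intr=3.8228 cont=22.5099 V=22.5099[hold]  S*(1)=-
k=0: j=0 S=125.1700 intr=27.7800 cont=35.6784 V=35.6784[hold]  S*(0)=-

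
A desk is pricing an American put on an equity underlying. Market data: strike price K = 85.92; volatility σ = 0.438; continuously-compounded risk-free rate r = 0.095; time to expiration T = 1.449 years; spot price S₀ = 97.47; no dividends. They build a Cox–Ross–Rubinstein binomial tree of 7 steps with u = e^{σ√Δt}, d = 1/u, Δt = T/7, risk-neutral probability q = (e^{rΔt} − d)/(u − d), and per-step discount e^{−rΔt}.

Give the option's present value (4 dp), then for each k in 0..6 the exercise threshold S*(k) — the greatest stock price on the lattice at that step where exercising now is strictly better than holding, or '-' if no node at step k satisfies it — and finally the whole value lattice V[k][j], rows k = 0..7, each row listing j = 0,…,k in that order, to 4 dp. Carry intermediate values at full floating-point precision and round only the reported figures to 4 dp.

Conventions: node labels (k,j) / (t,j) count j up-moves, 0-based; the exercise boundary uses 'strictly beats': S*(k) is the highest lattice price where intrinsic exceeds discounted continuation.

Δt=0.20700, u=1.22052, d=0.81932, q=0.49985, disc=e^(-rΔt)=0.98053
k=7 terminal: V=max(K-S,0) → 61.7624 49.9331 32.3113 6.0607 0.0000 0.0000 0.0000 0.0000
k=6: j=0 S=29.4849 intr=56.4351 cont=54.7620 V=56.4351[EX]; j=1 S=43.9228 intr=41.9972 cont=40.3241 V=41.9972[EX]; j=2 S=65.4305 intr=20.4895 cont=18.8164 V=20.4895[EX]; j=3 S=97.4700 intr=0.0000 cont=2.9722 V=2.9722[hold]; j=4 S=145.1983 intr=0.0000 cont=0.0000 V=0.0000[hold]; j=5 S=216.2979 intr=0.0000 cont=0.0000 V=0.0000[hold]; j=6 S=322.2129 intr=0.0000 cont=0.0000 V=0.0000[hold]  S*(6)=65.4305
k=5: j=0 S=35.9869 intr=49.9331 cont=48.2600 V=49.9331[EX]; j=1 S=53.6087 intr=32.3113 cont=30.6382 V=32.3113[EX]; j=2 S=79.8593 intr=6.0607 cont=11.5051 V=11.5051[hold]; j=3 S=118.9642 intr=0.0000 cont=1.4576 V=1.4576[hold]; j=4 S=177.2176 intr=0.0000 cont=0.0000 V=0.0000[hold]; j=5 S=263.9961 intr=0.0000 cont=0.0000 V=0.0000[hold]  S*(5)=53.6087
k=4: j=0 S=43.9228 intr=41.9972 cont=40.3241 V=41.9972[EX]; j=1 S=65.4305 intr=20.4895 cont=21.4847 V=21.4847[hold]; j=2 S=97.4700 intr=0.0000 cont=6.3567 V=6.3567[hold]; j=3 S=145.1983 intr=0.0000 cont=0.7148 V=0.7148[hold]; j=4 S=216.2979 intr=0.0000 cont=0.0000 V=0.0000[hold]  S*(4)=43.9228
k=3: j=0 S=53.6087 intr=32.3113 cont=31.1260 V=32.3113[EX]; j=1 S=79.8593 intr=6.0607 cont=13.6519 V=13.6519[hold]; j=2 S=118.9642 intr=0.0000 cont=3.4678 V=3.4678[hold]; j=3 S=177.2176 intr=0.0000 cont=0.3506 V=0.3506[hold]  S*(3)=53.6087
k=2: j=0 S=65.4305 intr=20.4895 cont=22.5369 V=22.5369[hold]; j=1 S=97.4700 intr=0.0000 cont=8.3947 V=8.3947[hold]; j=2 S=145.1983 intr=0.0000 cont=1.8725 V=1.8725[hold]  S*(2)=-
k=1: j=0 S=79.8593 intr=6.0607 cont=15.1668 V=15.1668[hold]; j=1 S=118.9642 intr=0.0000 cont=5.0346 V=5.0346[hold]  S*(1)=-
k=0: j=0 S=97.4700 intr=0.0000 cont=9.9055 V=9.9055[hold]  S*(0)=-

price = 9.9055
boundary = - - - 53.6087 43.9228 53.6087 65.4305
tree:
9.9055
15.1668 5.0346
22.5369 8.3947 1.8725
32.3113 13.6519 3.4678 0.3506
41.9972 21.4847 6.3567 0.7148 0.0000
49.9331 32.3113 11.5051 1.4576 0.0000 0.0000
56.4351 41.9972 20.4895 2.9722 0.0000 0.0000 0.0000
61.7624 49.9331 32.3113 6.0607 0.0000 0.0000 0.0000 0.0000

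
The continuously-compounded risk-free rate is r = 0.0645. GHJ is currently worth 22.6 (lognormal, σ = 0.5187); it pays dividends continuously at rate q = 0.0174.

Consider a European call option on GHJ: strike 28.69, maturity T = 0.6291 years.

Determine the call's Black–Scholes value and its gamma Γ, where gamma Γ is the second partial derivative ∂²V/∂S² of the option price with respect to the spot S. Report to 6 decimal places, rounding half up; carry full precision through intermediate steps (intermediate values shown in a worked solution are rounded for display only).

σ√T = 0.5187·√0.6291 = 0.411411
d₁ = (ln(S/K) + (r−q+σ²/2)T) / (σ√T) = (ln(22.6/28.69) + (0.0645−0.0174+0.5187²/2)·0.6291) / 0.411411 = (-0.238599 + 0.114260) / 0.411411 = -0.302224
d₂ = d₁ − σ√T = -0.302224 − 0.411411 = -0.713636
e^{−rT} = 0.960235
e^{−qT} = 0.989113
N(d₁) = 0.381240,  N(d₂) = 0.237726
Call price V = S·e^{−qT}·N(d₁) − K·e^{−rT}·N(d₂) = 8.522235 − 6.549156 = 1.973079
φ(d₁) = (1/√(2π))·e^{−d₁²/2} = 0.381132
Γ = e^{−qT}·φ(d₁) / (S·σ·√T) = 0.040545

price = 1.973079
Γ = 0.040545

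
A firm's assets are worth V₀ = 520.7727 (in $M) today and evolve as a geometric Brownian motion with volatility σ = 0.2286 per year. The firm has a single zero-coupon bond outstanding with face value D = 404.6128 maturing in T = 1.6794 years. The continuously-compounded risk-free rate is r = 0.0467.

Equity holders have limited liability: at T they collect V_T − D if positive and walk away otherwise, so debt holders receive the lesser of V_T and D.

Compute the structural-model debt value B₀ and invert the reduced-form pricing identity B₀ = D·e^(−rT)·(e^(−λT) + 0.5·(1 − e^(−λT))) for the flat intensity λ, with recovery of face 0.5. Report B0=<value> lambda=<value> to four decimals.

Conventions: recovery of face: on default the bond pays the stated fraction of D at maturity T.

Equity is a call on the firm's assets struck at D = 404.6128:
d₁ = [ln(V₀/D) + (r + σ²/2)T] / (σ√T)
   = [ln(520.7727/404.6128) + (0.0467 + 0.5·0.2286²)·1.6794] / (0.2286·√1.6794)
   = [0.252383 + 0.122309] / 0.296247 = 1.264798
d₂ = d₁ − σ√T = 1.264798 − 0.296247 = 0.968552
N(d₁) = 0.897028,  N(d₂) = 0.833616,  e^(−rT) = 0.924569
E₀ = V₀·N(d₁) − D·e^(−rT)·N(d₂)
   = 520.7727·0.897028 − 404.6128·0.924569·0.833616 = 155.298619
B₀ = V₀ − E₀ = 520.7727 − 155.298619 = 365.474081
e^(−λT) = (B₀·e^(rT)/D − 0.5)/(1 − 0.5) = (365.4741·1.081585/404.6128 − 0.5)/0.5 = 0.95392470
λ = −ln(0.95392470)/1.6794 = 0.028088

B0=365.4741 lambda=0.0281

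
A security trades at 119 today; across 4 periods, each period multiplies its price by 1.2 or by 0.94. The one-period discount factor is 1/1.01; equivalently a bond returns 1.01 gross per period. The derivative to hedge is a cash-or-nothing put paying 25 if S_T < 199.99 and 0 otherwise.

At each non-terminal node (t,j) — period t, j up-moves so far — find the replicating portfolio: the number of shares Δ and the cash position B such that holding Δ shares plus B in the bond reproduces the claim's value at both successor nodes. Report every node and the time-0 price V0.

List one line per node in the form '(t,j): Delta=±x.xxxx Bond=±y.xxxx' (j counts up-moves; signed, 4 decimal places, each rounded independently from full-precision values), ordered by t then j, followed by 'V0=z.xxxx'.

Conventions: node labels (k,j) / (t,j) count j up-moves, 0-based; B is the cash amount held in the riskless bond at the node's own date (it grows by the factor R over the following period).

(0,0): Delta=-0.0153 Bond=25.7196
(1,0): Delta=0.0000 Bond=24.2648
(1,1): Delta=-0.0478 Bond=30.6236
(2,0): Delta=0.0000 Bond=24.5074
(2,1): Delta=0.0000 Bond=24.5074
(2,2): Delta=-0.1496 Bond=48.3622
(3,0): Delta=0.0000 Bond=24.7525
(3,1): Delta=0.0000 Bond=24.7525
(3,2): Delta=0.0000 Bond=24.7525
(3,3): Delta=-0.4676 Bond=114.2422
V0=23.8983

No-arbitrage ⇒ martingale measure with p* = (R−d)/(u−d) = 0.2692.
Terminal payoffs: V(4,0)=25.0000, V(4,1)=25.0000, V(4,2)=25.0000, V(4,3)=25.0000, V(4,4)=0.0000
Node (3,0) S=98.8395: V=(p*·25.0000+(1−p*)·25.0000)/1.01=24.7525; Δ=(25.0000−25.0000)/(118.6074−92.9091)=0.0000; B=V−Δ·S=24.7525
Node (3,1) S=126.1781: V=(p*·25.0000+(1−p*)·25.0000)/1.01=24.7525; Δ=(25.0000−25.0000)/(151.4137−118.6074)=0.0000; B=V−Δ·S=24.7525
Node (3,2) S=161.0784: V=(p*·25.0000+(1−p*)·25.0000)/1.01=24.7525; Δ=(25.0000−25.0000)/(193.2941−151.4137)=0.0000; B=V−Δ·S=24.7525
Node (3,3) S=205.6320: V=(p*·0.0000+(1−p*)·25.0000)/1.01=18.0883; Δ=(0.0000−25.0000)/(246.7584−193.2941)=-0.4676; B=V−Δ·S=114.2422
Node (2,0) S=105.1484: V=(p*·24.7525+(1−p*)·24.7525)/1.01=24.5074; Δ=(24.7525−24.7525)/(126.1781−98.8395)=0.0000; B=V−Δ·S=24.5074
Node (2,1) S=134.2320: V=(p*·24.7525+(1−p*)·24.7525)/1.01=24.5074; Δ=(24.7525−24.7525)/(161.0784−126.1781)=0.0000; B=V−Δ·S=24.5074
Node (2,2) S=171.3600: V=(p*·18.0883+(1−p*)·24.7525)/1.01=22.7310; Δ=(18.0883−24.7525)/(205.6320−161.0784)=-0.1496; B=V−Δ·S=48.3622
Node (1,0) S=111.8600: V=(p*·24.5074+(1−p*)·24.5074)/1.01=24.2648; Δ=(24.5074−24.5074)/(134.2320−105.1484)=0.0000; B=V−Δ·S=24.2648
Node (1,1) S=142.8000: V=(p*·22.7310+(1−p*)·24.5074)/1.01=23.7912; Δ=(22.7310−24.5074)/(171.3600−134.2320)=-0.0478; B=V−Δ·S=30.6236
Node (0,0) S=119.0000: V=(p*·23.7912+(1−p*)·24.2648)/1.01=23.8983; Δ=(23.7912−24.2648)/(142.8000−111.8600)=-0.0153; B=V−Δ·S=25.7196
Check: Δ(0,0)·S0 + B(0,0) = 23.8983 = V0.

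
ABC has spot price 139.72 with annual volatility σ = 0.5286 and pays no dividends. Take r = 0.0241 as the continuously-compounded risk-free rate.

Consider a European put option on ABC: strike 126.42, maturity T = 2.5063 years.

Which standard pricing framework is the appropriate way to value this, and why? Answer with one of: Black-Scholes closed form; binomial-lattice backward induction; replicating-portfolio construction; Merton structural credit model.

framework: Black-Scholes closed form

Key observation: the instrument is a plain European put (strike 126.42) on a lognormal asset; the exact continuous-time formula applies directly.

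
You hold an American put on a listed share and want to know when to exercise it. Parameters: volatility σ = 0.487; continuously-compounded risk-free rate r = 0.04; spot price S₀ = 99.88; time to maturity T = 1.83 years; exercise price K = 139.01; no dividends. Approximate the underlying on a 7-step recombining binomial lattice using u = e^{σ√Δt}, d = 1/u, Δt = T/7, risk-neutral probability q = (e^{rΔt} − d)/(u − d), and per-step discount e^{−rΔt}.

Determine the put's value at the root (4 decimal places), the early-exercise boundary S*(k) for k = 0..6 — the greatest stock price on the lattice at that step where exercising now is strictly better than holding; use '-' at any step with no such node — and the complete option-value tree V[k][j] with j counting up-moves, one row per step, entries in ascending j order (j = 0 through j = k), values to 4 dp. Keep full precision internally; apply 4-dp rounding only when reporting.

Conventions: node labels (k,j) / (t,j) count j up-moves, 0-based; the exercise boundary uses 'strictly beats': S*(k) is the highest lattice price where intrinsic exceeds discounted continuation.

Δt=0.26143, u=1.28275, d=0.77958, q=0.45896, disc=e^(-rΔt)=0.98960
k=7 terminal: V=max(K-S,0) → 121.5320 110.2510 91.6888 61.1458 10.8893 0.0000 0.0000 0.0000
k=6: j=0 S=22.4199 intr=116.5901 cont=115.1440 V=116.5901[EX]; j=1 S=36.8905 intr=102.1195 cont=100.6734 V=102.1195[EX]; j=2 S=60.7011 intr=78.3089 cont=76.8628 V=78.3089[EX]; j=3 S=99.8800 intr=39.1300 cont=37.6839 V=39.1300[EX]; j=4 S=164.3464 intr=0.0000 cont=5.8302 V=5.8302[hold]; j=5 S=270.4220 intr=0.0000 cont=0.0000 V=0.0000[hold]; j=6 S=444.9628 intr=0.0000 cont=0.0000 V=0.0000[hold]  S*(6)=99.8800
k=5: j=0 S=28.7590 intr=110.2510 cont=108.8049 V=110.2510[EX]; j=1 S=47.3212 intr=91.6888 cont=90.2427 V=91.6888[EX]; j=2 S=77.8642 intr=61.1458 cont=59.6998 V=61.1458[EX]; j=3 S=128.1207 intr=10.8893 cont=23.5987 V=23.5987[hold]; j=4 S=210.8148 intr=0.0000 cont=3.1216 V=3.1216[hold]; j=5 S=346.8828 intr=0.0000 cont=0.0000 V=0.0000[hold]  S*(5)=77.8642
k=4: j=0 S=36.8905 intr=102.1195 cont=100.6734 V=102.1195[EX]; j=1 S=60.7011 intr=78.3089 cont=76.8628 V=78.3089[EX]; j=2 S=99.8800 intr=39.1300 cont=43.4564 V=43.4564[hold]; j=3 S=164.3464 intr=0.0000 cont=14.0528 V=14.0528[hold]; j=4 S=270.4220 intr=0.0000 cont=1.6713 V=1.6713[hold]  S*(4)=60.7011
k=3: j=0 S=47.3212 intr=91.6888 cont=90.2427 V=91.6888[EX]; j=1 S=77.8642 intr=61.1458 cont=61.6647 V=61.6647[hold]; j=2 S=128.1207 intr=10.8893 cont=29.6496 V=29.6496[hold]; j=3 S=210.8148 intr=0.0000 cont=8.2831 V=8.2831[hold]  S*(3)=47.3212
k=2: j=0 S=60.7011 intr=78.3089 cont=77.0985 V=78.3089[EX]; j=1 S=99.8800 intr=39.1300 cont=46.4824 V=46.4824[hold]; j=2 S=164.3464 intr=0.0000 cont=19.6368 V=19.6368[hold]  S*(2)=60.7011
k=1: j=0 S=77.8642 intr=61.1458 cont=63.0391 V=63.0391[hold]; j=1 S=128.1207 intr=10.8893 cont=33.8060 V=33.8060[hold]  S*(1)=-
k=0: j=0 S=99.8800 intr=39.1300 cont=49.1061 V=49.1061[hold]  S*(0)=-

price = 49.1061
boundary = - - 60.7011 47.3212 60.7011 77.8642 99.8800
tree:
49.1061
63.0391 33.8060
78.3089 46.4824 19.6368
91.6888 61.6647 29.6496 8.2831
102.1195 78.3089 43.4564 14.0528 1.6713
110.2510 91.6888 61.1458 23.5987 3.1216 0.0000
116.5901 102.1195 78.3089 39.1300 5.8302 0.0000 0.0000
121.5320 110.2510 91.6888 61.1458 10.8893 0.0000 0.0000 0.0000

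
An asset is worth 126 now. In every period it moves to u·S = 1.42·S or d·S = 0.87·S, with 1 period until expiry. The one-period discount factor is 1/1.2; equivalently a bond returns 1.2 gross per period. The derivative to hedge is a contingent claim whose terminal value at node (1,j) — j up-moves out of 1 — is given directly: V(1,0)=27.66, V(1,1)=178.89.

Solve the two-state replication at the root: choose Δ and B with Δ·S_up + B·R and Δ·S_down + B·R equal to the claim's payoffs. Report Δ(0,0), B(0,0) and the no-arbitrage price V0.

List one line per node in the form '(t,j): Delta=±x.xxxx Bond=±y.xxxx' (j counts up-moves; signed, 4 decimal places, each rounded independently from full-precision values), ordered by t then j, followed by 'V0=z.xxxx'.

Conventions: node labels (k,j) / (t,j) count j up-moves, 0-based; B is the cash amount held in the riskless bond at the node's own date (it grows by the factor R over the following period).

Under the risk-neutral measure, an up-move has probability p* = (R−d)/(u−d) = 0.6000 and values discount at R = 1.2.
At maturity the claim pays: V(1,0)=27.6600, V(1,1)=178.8900
  t=0,j=0: stock 126.0000 → up 178.9200 (V=178.8900), down 109.6200 (V=27.6600). Price 98.6650; hedge Δ=2.1823, bond B=-176.2986.
As a check, the time-0 holding Δ(0,0)·S0 + B(0,0) comes to 98.6650 — exactly V0.

(0,0): Delta=2.1823 Bond=-176.2986
V0=98.6650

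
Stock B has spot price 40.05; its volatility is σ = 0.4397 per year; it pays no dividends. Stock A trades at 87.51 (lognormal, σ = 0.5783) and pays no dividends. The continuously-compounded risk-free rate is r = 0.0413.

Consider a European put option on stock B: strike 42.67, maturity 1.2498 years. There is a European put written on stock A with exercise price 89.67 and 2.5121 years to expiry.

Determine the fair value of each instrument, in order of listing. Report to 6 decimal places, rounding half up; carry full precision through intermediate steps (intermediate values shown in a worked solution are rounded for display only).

price(stock B put K=42.67) = 8.060448
price(stock A put K=89.67) = 26.499477

[stock B put K=42.67]
σ√T = 0.4397·√1.2498 = 0.491560
d₁ = (ln(S/K) + (r+σ²/2)T) / (σ√T) = (ln(40.05/42.67) + (0.0413+0.4397²/2)·1.2498) / 0.491560 = (-0.063367 + 0.172432) / 0.491560 = 0.221875
d₂ = d₁ − σ√T = 0.221875 − 0.491560 = -0.269685
e^{−rT} = 0.949693
N(−d₁) = 0.412206,  N(−d₂) = 0.606299
price = K·e^{−rT}·N(−d₂) − S·N(−d₁) = 24.569279 − 16.508830 = 8.060448
[stock A put K=89.67]
σ√T = 0.5783·√2.5121 = 0.916583
d₁ = (ln(S/K) + (r+σ²/2)T) / (σ√T) = (ln(87.51/89.67) + (0.0413+0.5783²/2)·2.5121) / 0.916583 = (-0.024383 + 0.523812) / 0.916583 = 0.544881
d₂ = d₁ − σ√T = 0.544881 − 0.916583 = -0.371702
e^{−rT} = 0.901451
N(−d₁) = 0.292918,  N(−d₂) = 0.644943
price = K·e^{−rT}·N(−d₂) − S·N(−d₁) = 52.132704 − 25.633228 = 26.499477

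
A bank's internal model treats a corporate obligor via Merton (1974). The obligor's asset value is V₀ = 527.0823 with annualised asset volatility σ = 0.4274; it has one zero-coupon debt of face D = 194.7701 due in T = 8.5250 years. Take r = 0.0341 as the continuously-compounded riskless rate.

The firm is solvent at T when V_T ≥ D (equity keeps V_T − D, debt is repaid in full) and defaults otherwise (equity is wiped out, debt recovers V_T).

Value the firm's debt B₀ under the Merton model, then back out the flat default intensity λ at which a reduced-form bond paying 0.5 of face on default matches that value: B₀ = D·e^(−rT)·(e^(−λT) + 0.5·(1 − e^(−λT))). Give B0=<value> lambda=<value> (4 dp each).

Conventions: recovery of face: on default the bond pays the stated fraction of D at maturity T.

Equity is a call on the firm's assets struck at D = 194.7701:
d₁ = [ln(V₀/D) + (r + σ²/2)T] / (σ√T)
   = [ln(527.0823/194.7701) + (0.0341 + 0.5·0.4274²)·8.5250] / (0.4274·√8.5250)
   = [0.995537 + 1.069337] / 1.247906 = 1.654671
d₂ = d₁ − σ√T = 1.654671 − 1.247906 = 0.406766
N(d₁) = 0.951004,  N(d₂) = 0.657910,  e^(−rT) = 0.747738
E₀ = V₀·N(d₁) − D·e^(−rT)·N(d₂)
   = 527.0823·0.951004 − 194.7701·0.747738·0.657910 = 405.441537
B₀ = V₀ − E₀ = 527.0823 − 405.441537 = 121.640763
e^(−λT) = (B₀·e^(rT)/D − 0.5)/(1 − 0.5) = (121.6408·1.337367/194.7701 − 0.5)/0.5 = 0.67046534
λ = −ln(0.67046534)/8.5250 = 0.046895

B0=121.6408 lambda=0.0469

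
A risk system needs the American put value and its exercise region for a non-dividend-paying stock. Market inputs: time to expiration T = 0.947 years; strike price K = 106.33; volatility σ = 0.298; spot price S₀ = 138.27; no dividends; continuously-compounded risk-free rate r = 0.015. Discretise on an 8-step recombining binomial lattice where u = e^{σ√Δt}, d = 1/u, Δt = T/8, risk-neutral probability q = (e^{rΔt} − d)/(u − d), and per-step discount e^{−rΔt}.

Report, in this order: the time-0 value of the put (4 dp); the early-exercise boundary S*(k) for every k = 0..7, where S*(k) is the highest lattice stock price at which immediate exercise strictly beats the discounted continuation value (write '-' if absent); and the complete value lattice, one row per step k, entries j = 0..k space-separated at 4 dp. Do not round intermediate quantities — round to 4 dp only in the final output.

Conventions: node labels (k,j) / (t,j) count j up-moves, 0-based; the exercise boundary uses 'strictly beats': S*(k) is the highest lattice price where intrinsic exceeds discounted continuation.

price = 3.2256
boundary = - - - - - - 74.7415 82.8112
tree:
3.2256
5.0915 1.2406
7.8604 2.1468 0.2753
11.8107 3.6617 0.5335 0.0000
17.1596 6.1298 1.0338 0.0000 0.0000
23.9021 10.0067 2.0033 0.0000 0.0000 0.0000
31.5885 15.7640 3.8820 0.0000 0.0000 0.0000 0.0000
38.8719 23.5188 7.5227 0.0000 0.0000 0.0000 0.0000 0.0000
45.4456 31.5885 14.5777 0.0000 0.0000 0.0000 0.0000 0.0000 0.0000

Δt=0.11837  u=1.10797  d=0.90255  q=0.48304  discount=0.99823
step 8 (expiry): payoffs max(K−S,0) = 45.4456 31.5885 14.5777 0.0000 0.0000 0.0000 0.0000 0.0000 0.0000
step 7: (k=7,j=0): S=67.4581, K−S=38.8719, hold=38.6833 ⇒ V=38.8719 exercise | (k=7,j=1): S=82.8112, K−S=23.5188, hold=23.3301 ⇒ V=23.5188 exercise | (k=7,j=2): S=101.6588, K−S=4.6712, hold=7.5227 ⇒ V=7.5227 continue | (k=7,j=3): S=124.7959, K−S=0.0000, hold=0.0000 ⇒ V=0.0000 continue | (k=7,j=4): S=153.1989, K−S=0.0000, hold=0.0000 ⇒ V=0.0000 continue | (k=7,j=5): S=188.0664, K−S=0.0000, hold=0.0000 ⇒ V=0.0000 continue | (k=7,j=6): S=230.8695, K−S=0.0000, hold=0.0000 ⇒ V=0.0000 continue | (k=7,j=7): S=283.4145, K−S=0.0000, hold=0.0000 ⇒ V=0.0000 continue  boundary S*=82.8112
step 6: (k=6,j=0): S=74.7415, K−S=31.5885, hold=31.3999 ⇒ V=31.5885 exercise | (k=6,j=1): S=91.7523, K−S=14.5777, hold=15.7640 ⇒ V=15.7640 continue | (k=6,j=2): S=112.6348, K−S=0.0000, hold=3.8820 ⇒ V=3.8820 continue | (k=6,j=3): S=138.2700, K−S=0.0000, hold=0.0000 ⇒ V=0.0000 continue | (k=6,j=4): S=169.7397, K−S=0.0000, hold=0.0000 ⇒ V=0.0000 continue | (k=6,j=5): S=208.3718, K−S=0.0000, hold=0.0000 ⇒ V=0.0000 continue | (k=6,j=6): S=255.7964, K−S=0.0000, hold=0.0000 ⇒ V=0.0000 continue  boundary S*=74.7415
step 5: (k=5,j=0): S=82.8112, K−S=23.5188, hold=23.9021 ⇒ V=23.9021 continue | (k=5,j=1): S=101.6588, K−S=4.6712, hold=10.0067 ⇒ V=10.0067 continue | (k=5,j=2): S=124.7959, K−S=0.0000, hold=2.0033 ⇒ V=2.0033 continue | (k=5,j=3): S=153.1989, K−S=0.0000, hold=0.0000 ⇒ V=0.0000 continue | (k=5,j=4): S=188.0664, K−S=0.0000, hold=0.0000 ⇒ V=0.0000 continue | (k=5,j=5): S=230.8695, K−S=0.0000, hold=0.0000 ⇒ V=0.0000 continue  boundary S*=-
step 4: (k=4,j=0): S=91.7523, K−S=14.5777, hold=17.1596 ⇒ V=17.1596 continue | (k=4,j=1): S=112.6348, K−S=0.0000, hold=6.1298 ⇒ V=6.1298 continue | (k=4,j=2): S=138.2700, K−S=0.0000, hold=1.0338 ⇒ V=1.0338 continue | (k=4,j=3): S=169.7397, K−S=0.0000, hold=0.0000 ⇒ V=0.0000 continue | (k=4,j=4): S=208.3718, K−S=0.0000, hold=0.0000 ⇒ V=0.0000 continue  boundary S*=-
step 3: (k=3,j=0): S=101.6588, K−S=4.6712, hold=11.8107 ⇒ V=11.8107 continue | (k=3,j=1): S=124.7959, K−S=0.0000, hold=3.6617 ⇒ V=3.6617 continue | (k=3,j=2): S=153.1989, K−S=0.0000, hold=0.5335 ⇒ V=0.5335 continue | (k=3,j=3): S=188.0664, K−S=0.0000, hold=0.0000 ⇒ V=0.0000 continue  boundary S*=-
step 2: (k=2,j=0): S=112.6348, K−S=0.0000, hold=7.8604 ⇒ V=7.8604 continue | (k=2,j=1): S=138.2700, K−S=0.0000, hold=2.1468 ⇒ V=2.1468 continue | (k=2,j=2): S=169.7397, K−S=0.0000, hold=0.2753 ⇒ V=0.2753 continue  boundary S*=-
step 1: (k=1,j=0): S=124.7959, K−S=0.0000, hold=5.0915 ⇒ V=5.0915 continue | (k=1,j=1): S=153.1989, K−S=0.0000, hold=1.2406 ⇒ V=1.2406 continue  boundary S*=-
step 0: (k=0,j=0): S=138.2700, K−S=0.0000, hold=3.2256 ⇒ V=3.2256 continue  boundary S*=-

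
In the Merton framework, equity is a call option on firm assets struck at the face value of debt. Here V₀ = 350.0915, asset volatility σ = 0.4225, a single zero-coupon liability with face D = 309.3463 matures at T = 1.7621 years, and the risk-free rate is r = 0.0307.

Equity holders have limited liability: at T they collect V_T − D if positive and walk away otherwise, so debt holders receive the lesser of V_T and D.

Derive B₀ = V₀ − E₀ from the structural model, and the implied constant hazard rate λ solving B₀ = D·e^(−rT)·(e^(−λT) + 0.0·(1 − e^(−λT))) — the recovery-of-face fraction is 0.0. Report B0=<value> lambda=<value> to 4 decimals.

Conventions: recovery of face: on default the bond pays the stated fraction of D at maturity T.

B0=247.1183 lambda=0.0968

Apply the equity-as-call identities (strike 309.3463, horizon 1.7621 years):
d₁ = [ln(V₀/D) + (r + σ²/2)T] / (σ√T)
   = [ln(350.0915/309.3463) + (0.0307 + 0.5·0.4225²)·1.7621] / (0.4225·√1.7621)
   = [0.123733 + 0.211369] / 0.560844 = 0.597497
d₂ = d₁ − σ√T = 0.597497 − 0.560844 = 0.036653
N(d₁) = 0.724912,  N(d₂) = 0.514619,  e^(−rT) = 0.947341
E₀ = V₀·N(d₁) − D·e^(−rT)·N(d₂)
   = 350.0915·0.724912 − 309.3463·0.947341·0.514619 = 102.973175
B₀ = V₀ − E₀ = 350.0915 − 102.973175 = 247.118325
e^(−λT) = (B₀·e^(rT)/D − 0)/(1 − 0) = (247.1183·1.055586/309.3463 − 0)/1 = 0.84324501
λ = −ln(0.84324501)/1.7621 = 0.096758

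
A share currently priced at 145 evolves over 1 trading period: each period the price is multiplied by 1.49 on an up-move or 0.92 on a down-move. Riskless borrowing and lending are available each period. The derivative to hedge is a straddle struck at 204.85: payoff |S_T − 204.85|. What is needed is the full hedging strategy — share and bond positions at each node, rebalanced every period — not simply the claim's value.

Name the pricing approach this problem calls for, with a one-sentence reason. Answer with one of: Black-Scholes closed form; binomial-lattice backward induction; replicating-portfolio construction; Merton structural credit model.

Key observation: what is demanded is not a single number but the (Δ, B) position at each node of the 1.49/0.92 tree starting at 145; constructing those positions is the replicating-portfolio method.

framework: replicating-portfolio construction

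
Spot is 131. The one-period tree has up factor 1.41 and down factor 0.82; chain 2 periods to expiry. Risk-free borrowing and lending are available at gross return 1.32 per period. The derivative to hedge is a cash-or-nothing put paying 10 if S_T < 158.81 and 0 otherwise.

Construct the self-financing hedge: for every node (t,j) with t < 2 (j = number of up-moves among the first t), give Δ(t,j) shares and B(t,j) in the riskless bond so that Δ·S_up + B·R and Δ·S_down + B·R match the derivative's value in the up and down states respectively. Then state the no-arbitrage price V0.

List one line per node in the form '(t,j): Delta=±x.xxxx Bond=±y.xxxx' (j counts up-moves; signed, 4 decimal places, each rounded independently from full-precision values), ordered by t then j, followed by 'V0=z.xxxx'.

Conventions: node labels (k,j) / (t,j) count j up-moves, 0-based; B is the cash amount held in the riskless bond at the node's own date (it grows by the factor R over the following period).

Since d<R<u, set p* = (R−d)/(u−d) = 0.8475; price each node as the discounted p*-expectation of its children.
Expiry values: V(2,0)=10.0000, V(2,1)=10.0000, V(2,2)=0.0000
Node (1,0) S=107.4200: V=(p*·10.0000+(1−p*)·10.0000)/1.32=7.5758; Δ=(10.0000−10.0000)/(151.4622−88.0844)=0.0000; B=V−Δ·S=7.5758
Node (1,1) S=184.7100: V=(p*·0.0000+(1−p*)·10.0000)/1.32=1.1556; Δ=(0.0000−10.0000)/(260.4411−151.4622)=-0.0918; B=V−Δ·S=18.1048
Node (0,0) S=131.0000: V=(p*·1.1556+(1−p*)·7.5758)/1.32=1.6174; Δ=(1.1556−7.5758)/(184.7100−107.4200)=-0.0831; B=V−Δ·S=12.4990
Check: Δ(0,0)·S0 + B(0,0) = 1.6174 = V0.

(0,0): Delta=-0.0831 Bond=12.4990
(1,0): Delta=0.0000 Bond=7.5758
(1,1): Delta=-0.0918 Bond=18.1048
V0=1.6174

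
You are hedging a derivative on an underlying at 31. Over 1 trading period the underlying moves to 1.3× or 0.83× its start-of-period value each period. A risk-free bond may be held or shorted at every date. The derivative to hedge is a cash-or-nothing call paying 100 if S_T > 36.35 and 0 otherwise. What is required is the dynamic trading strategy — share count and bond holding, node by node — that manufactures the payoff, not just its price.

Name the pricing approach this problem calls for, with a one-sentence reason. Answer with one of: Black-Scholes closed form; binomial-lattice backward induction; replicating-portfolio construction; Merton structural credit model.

framework: replicating-portfolio construction

Key observation: the task asks for the hedge itself — share and bond holdings at every node of the 1-period tree on spot 31 with factors 1.3/0.83 — which is exactly what the replicating-portfolio construction produces.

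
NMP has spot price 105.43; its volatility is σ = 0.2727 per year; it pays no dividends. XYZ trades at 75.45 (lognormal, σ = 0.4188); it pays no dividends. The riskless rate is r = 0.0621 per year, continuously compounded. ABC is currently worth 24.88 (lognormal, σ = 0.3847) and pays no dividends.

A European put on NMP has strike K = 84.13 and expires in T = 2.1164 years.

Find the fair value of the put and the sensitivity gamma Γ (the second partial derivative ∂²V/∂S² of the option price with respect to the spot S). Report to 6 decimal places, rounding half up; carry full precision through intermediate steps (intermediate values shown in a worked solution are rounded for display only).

price = 3.470618
Γ = 0.005217

σ√T = 0.2727·√2.1164 = 0.396720
d₁ = (ln(S/K) + (r+σ²/2)T) / (σ√T) = (ln(105.43/84.13) + (0.0621+0.2727²/2)·2.1164) / 0.396720 = (0.225684 + 0.210122) / 0.396720 = 1.098523
d₂ = d₁ − σ√T = 1.098523 − 0.396720 = 0.701803
e^{−rT} = 0.876842
N(−d₁) = 0.135988,  N(−d₂) = 0.241401
Put price V = K·e^{−rT}·N(−d₂) − S·N(−d₁) = 17.807852 − 14.337234 = 3.470618
φ(d₁) = (1/√(2π))·e^{−d₁²/2} = 0.218206
Γ = φ(d₁) / (S·σ·√T) = 0.005217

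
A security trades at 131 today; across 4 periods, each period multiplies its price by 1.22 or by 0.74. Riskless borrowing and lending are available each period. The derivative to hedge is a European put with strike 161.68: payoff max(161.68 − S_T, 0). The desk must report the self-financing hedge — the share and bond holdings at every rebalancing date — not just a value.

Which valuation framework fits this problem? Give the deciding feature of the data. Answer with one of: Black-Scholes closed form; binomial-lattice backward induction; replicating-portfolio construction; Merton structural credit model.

Key observation: the task asks for the hedge itself — share and bond holdings at every node of the 4-period tree on spot 131 with factors 1.22/0.74 — which is exactly what the replicating-portfolio construction produces.

framework: replicating-portfolio construction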